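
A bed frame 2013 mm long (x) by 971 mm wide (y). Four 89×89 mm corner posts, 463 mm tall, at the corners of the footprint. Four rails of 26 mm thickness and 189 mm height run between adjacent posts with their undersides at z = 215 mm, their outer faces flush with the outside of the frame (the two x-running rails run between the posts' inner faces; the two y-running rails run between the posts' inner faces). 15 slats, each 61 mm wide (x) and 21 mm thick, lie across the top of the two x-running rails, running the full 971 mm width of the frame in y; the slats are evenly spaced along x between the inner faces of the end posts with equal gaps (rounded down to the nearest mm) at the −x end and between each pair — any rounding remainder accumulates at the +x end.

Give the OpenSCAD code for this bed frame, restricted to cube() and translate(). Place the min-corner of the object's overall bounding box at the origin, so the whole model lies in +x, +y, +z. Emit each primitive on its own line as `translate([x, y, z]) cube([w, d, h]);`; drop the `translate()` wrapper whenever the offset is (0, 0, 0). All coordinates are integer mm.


cube([89, 89, 463]);
translate([0, 882, 0]) cube([89, 89, 463]);
translate([1924, 0, 0]) cube([89, 89, 463]);
translate([1924, 882, 0]) cube([89, 89, 463]);
translate([89, 0, 215]) cube([1835, 26, 189]);
translate([89, 945, 215]) cube([1835, 26, 189]);
translate([0, 89, 215]) cube([26, 793, 189]);
translate([1987, 89, 215]) cube([26, 793, 189]);
translate([146, 0, 404]) cube([61, 971, 21]);
translate([264, 0, 404]) cube([61, 971, 21]);
translate([382, 0, 404]) cube([61, 971, 21]);
translate([500, 0, 404]) cube([61, 971, 21]);
translate([618, 0, 404]) cube([61, 971, 21]);
translate([736, 0, 404]) cube([61, 971, 21]);
translate([854, 0, 404]) cube([61, 971, 21]);
translate([972, 0, 404]) cube([61, 971, 21]);
translate([1090, 0, 404]) cube([61, 971, 21]);
translate([1208, 0, 404]) cube([61, 971, 21]);
translate([1326, 0, 404]) cube([61, 971, 21]);
translate([1444, 0, 404]) cube([61, 971, 21]);
translate([1562, 0, 404]) cube([61, 971, 21]);
translate([1680, 0, 404]) cube([61, 971, 21]);
translate([1798, 0, 404]) cube([61, 971, 21]);


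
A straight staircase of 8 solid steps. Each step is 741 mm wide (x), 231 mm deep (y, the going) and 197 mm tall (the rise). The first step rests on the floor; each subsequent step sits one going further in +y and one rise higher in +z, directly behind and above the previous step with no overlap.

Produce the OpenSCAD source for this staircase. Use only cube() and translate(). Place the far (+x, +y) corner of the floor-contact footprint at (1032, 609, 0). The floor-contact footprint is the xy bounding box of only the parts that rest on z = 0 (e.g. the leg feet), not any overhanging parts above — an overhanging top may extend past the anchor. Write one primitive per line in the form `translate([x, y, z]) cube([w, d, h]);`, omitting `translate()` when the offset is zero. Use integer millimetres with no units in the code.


translate([291, 378, 0]) cube([741, 231, 197]);
translate([291, 609, 197]) cube([741, 231, 197]);
translate([291, 840, 394]) cube([741, 231, 197]);
translate([291, 1071, 591]) cube([741, 231, 197]);
translate([291, 1302, 788]) cube([741, 231, 197]);
translate([291, 1533, 985]) cube([741, 231, 197]);
translate([291, 1764, 1182]) cube([741, 231, 197]);
translate([291, 1995, 1379]) cube([741, 231, 197]);


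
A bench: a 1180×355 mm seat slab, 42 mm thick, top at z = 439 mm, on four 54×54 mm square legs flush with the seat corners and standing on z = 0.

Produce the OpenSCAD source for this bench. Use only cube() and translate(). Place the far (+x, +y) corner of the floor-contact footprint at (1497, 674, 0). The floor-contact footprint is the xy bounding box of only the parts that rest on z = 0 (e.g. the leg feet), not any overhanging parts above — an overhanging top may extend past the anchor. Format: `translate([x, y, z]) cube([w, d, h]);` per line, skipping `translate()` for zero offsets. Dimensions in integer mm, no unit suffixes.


translate([317, 319, 397]) cube([1180, 355, 42]);
translate([317, 319, 0]) cube([54, 54, 397]);
translate([317, 620, 0]) cube([54, 54, 397]);
translate([1443, 319, 0]) cube([54, 54, 397]);
translate([1443, 620, 0]) cube([54, 54, 397]);


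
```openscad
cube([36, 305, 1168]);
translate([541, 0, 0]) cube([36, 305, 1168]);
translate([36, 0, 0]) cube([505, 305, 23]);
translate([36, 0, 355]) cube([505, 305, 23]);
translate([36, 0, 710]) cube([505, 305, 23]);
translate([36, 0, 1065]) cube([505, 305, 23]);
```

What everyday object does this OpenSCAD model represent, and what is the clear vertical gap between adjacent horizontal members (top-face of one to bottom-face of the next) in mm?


A bookshelf. The clear shelf gap is 332 mm.

Two tall side panels with 4 horizontal boards between them — a bookshelf. The first two shelf undersides are at z = 0 and z = 355; with shelf thickness 23, the clear gap is 355 − 0 − 23 = 332 mm.


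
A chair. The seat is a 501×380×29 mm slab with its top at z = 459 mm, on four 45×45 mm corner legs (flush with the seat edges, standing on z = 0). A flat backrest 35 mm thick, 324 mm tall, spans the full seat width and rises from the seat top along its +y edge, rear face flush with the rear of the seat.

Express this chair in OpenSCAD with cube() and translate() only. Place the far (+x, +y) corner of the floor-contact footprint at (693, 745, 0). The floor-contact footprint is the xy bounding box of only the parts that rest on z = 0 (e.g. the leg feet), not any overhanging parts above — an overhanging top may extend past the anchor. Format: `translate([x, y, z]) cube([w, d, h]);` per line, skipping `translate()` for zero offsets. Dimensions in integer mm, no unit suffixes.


translate([192, 365, 430]) cube([501, 380, 29]);
translate([192, 365, 0]) cube([45, 45, 430]);
translate([648, 365, 0]) cube([45, 45, 430]);
translate([192, 700, 0]) cube([45, 45, 430]);
translate([648, 700, 0]) cube([45, 45, 430]);
translate([192, 710, 459]) cube([501, 35, 324]);


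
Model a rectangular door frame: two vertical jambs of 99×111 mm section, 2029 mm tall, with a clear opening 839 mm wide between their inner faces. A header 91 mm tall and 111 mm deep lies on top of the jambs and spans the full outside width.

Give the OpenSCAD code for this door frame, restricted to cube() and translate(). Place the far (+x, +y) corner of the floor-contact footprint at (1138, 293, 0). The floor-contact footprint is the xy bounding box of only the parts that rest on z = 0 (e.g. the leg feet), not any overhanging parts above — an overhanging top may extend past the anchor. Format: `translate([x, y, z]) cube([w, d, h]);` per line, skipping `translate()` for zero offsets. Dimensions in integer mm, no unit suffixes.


translate([101, 182, 0]) cube([99, 111, 2029]);
translate([1039, 182, 0]) cube([99, 111, 2029]);
translate([101, 182, 2029]) cube([1037, 111, 91]);


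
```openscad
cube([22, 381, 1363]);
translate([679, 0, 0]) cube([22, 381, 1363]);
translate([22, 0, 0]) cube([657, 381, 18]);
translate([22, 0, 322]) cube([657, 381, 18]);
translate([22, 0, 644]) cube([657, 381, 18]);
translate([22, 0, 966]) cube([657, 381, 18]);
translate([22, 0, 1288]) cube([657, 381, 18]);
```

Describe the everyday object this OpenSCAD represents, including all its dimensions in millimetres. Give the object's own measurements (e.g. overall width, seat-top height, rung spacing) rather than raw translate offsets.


An open bookshelf. Two side panels, each 22 mm thick, 381 mm deep and 1363 mm tall, stand 701 mm apart (outside-to-outside). Between them sit 5 shelves, each 18 mm thick and 381 mm deep, spanning the full gap between the sides. The bottom shelf rests on the floor (its underside at z = 0) and the clear gap between one shelf's top and the next shelf's underside is 304 mm.


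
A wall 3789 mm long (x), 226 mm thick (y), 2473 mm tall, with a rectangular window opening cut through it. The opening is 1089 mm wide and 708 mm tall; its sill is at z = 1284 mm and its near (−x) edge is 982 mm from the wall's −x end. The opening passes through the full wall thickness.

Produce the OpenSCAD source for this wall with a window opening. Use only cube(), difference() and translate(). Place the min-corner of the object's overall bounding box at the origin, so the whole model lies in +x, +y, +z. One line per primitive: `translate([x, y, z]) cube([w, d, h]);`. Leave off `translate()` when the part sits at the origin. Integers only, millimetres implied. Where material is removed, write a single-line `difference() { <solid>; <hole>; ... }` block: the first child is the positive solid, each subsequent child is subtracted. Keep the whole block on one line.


difference() { cube([3789, 226, 2473]); translate([982, 0, 1284]) cube([1089, 226, 708]); }


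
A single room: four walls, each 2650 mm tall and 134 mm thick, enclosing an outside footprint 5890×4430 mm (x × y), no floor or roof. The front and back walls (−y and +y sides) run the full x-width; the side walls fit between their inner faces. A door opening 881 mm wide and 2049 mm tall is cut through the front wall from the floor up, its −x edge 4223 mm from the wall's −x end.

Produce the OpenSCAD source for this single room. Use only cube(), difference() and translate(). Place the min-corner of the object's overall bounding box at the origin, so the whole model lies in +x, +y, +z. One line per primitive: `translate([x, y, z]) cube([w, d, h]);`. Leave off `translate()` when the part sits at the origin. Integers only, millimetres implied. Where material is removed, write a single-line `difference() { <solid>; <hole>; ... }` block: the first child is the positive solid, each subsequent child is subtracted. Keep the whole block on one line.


difference() { cube([5890, 134, 2650]); translate([4223, 0, 0]) cube([881, 134, 2049]); }
translate([0, 4296, 0]) cube([5890, 134, 2650]);
translate([0, 134, 0]) cube([134, 4162, 2650]);
translate([5756, 134, 0]) cube([134, 4162, 2650]);


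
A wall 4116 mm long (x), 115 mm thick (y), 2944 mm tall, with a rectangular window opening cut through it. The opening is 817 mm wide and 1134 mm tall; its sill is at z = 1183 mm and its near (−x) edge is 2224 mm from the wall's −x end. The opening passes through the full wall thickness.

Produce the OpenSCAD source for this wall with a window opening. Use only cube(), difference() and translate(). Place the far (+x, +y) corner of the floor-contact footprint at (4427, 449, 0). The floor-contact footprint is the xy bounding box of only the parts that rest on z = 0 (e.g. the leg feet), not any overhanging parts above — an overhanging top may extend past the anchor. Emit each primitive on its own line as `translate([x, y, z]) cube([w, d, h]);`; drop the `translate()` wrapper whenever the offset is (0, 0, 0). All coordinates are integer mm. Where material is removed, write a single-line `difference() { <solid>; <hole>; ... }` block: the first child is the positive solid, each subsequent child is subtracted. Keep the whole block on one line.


difference() { translate([311, 334, 0]) cube([4116, 115, 2944]); translate([2535, 334, 1183]) cube([817, 115, 1134]); }


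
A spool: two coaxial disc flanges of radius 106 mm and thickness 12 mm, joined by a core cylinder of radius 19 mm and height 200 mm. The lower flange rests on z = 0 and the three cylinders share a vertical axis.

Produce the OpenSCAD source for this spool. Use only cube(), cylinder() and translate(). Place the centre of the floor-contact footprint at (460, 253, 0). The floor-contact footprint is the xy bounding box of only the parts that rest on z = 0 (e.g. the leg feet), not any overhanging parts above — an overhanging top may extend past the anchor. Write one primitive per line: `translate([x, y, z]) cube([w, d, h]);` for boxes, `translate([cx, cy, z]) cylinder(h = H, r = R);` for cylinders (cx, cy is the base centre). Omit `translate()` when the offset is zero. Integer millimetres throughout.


translate([460, 253, 0]) cylinder(h = 12, r = 106);
translate([460, 253, 12]) cylinder(h = 200, r = 19);
translate([460, 253, 212]) cylinder(h = 12, r = 106);


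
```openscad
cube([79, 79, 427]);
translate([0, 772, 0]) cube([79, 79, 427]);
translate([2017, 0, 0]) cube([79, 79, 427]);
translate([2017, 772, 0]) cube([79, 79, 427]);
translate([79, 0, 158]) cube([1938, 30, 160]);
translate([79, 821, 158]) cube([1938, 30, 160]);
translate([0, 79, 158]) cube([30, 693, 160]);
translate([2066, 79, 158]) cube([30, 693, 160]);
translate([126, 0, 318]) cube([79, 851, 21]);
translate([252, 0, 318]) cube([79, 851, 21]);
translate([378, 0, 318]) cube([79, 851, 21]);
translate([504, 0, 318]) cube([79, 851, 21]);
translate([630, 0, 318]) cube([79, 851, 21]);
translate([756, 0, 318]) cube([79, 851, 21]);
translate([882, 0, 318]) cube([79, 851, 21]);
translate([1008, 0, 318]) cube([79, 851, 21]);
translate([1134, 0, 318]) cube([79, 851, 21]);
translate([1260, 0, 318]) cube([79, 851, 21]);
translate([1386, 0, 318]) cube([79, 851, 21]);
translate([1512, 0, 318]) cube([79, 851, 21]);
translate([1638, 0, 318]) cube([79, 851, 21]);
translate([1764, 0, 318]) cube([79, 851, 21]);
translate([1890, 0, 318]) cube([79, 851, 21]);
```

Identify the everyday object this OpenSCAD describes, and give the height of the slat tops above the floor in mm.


A bed frame. The slat-top height is 339 mm.

Four posts, four rails, and a row of slats — a bed frame. Slats sit on the rails at z = 158 + 160 = 318; with slat thickness 21, the top is 339 mm.


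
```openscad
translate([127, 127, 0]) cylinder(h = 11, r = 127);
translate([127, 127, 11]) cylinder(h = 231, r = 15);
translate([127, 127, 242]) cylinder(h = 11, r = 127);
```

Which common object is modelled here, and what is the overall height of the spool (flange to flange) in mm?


A spool. The overall height is 253 mm.

Three coaxial cylinders, large–small–large — a spool. Two 11 mm flanges and a 231 mm core give 11 + 231 + 11 = 253 mm.


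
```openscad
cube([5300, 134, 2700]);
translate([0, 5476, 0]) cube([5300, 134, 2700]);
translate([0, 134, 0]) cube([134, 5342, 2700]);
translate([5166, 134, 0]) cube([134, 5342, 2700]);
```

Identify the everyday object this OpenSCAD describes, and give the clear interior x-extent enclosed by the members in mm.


A house (or room) frame. The interior width is 5032 mm.

Four 2700 mm walls enclosing a rectangle with no floor or roof — a room or house frame. Outside width is 5300 mm and wall thickness is 134 mm, so the interior width is 5300 − 2 × 134 = 5032 mm.


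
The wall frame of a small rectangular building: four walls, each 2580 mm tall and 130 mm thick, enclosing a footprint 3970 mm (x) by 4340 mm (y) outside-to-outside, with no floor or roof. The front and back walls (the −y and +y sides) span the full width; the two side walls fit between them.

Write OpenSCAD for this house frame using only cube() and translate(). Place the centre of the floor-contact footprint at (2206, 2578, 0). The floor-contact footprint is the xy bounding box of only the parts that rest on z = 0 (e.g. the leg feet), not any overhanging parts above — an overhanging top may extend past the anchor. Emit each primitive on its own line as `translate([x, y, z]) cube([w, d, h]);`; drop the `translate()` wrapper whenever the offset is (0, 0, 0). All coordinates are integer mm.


translate([221, 408, 0]) cube([3970, 130, 2580]);
translate([221, 4618, 0]) cube([3970, 130, 2580]);
translate([221, 538, 0]) cube([130, 4080, 2580]);
translate([4061, 538, 0]) cube([130, 4080, 2580]);


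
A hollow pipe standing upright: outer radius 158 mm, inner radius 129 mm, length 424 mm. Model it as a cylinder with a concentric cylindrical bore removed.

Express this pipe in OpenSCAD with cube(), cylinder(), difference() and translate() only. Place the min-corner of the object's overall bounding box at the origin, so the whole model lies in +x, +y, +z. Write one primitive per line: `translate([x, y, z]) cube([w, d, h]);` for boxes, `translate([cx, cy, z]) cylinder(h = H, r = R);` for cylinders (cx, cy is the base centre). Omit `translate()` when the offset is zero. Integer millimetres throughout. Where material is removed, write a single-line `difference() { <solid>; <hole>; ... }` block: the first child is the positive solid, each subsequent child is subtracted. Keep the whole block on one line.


difference() { translate([158, 158, 0]) cylinder(h = 424, r = 158); translate([158, 158, 0]) cylinder(h = 424, r = 129); }


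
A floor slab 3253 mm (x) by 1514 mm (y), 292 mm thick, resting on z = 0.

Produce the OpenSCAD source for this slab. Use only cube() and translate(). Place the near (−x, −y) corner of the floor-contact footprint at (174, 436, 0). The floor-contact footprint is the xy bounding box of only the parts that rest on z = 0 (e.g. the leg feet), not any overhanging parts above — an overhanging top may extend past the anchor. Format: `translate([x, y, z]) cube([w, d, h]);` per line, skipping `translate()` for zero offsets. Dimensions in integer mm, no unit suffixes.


translate([174, 436, 0]) cube([3253, 1514, 292]);


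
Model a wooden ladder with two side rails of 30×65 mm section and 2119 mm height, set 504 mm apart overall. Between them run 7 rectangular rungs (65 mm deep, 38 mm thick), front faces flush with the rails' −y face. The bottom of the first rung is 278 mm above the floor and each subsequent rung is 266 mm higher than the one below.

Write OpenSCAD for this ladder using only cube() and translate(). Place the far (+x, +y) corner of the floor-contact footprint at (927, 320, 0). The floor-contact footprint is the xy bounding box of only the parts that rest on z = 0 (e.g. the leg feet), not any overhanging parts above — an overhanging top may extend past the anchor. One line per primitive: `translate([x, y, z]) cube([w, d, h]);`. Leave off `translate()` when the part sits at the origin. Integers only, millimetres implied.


translate([423, 255, 0]) cube([30, 65, 2119]);
translate([897, 255, 0]) cube([30, 65, 2119]);
translate([453, 255, 278]) cube([444, 65, 38]);
translate([453, 255, 544]) cube([444, 65, 38]);
translate([453, 255, 810]) cube([444, 65, 38]);
translate([453, 255, 1076]) cube([444, 65, 38]);
translate([453, 255, 1342]) cube([444, 65, 38]);
translate([453, 255, 1608]) cube([444, 65, 38]);
translate([453, 255, 1874]) cube([444, 65, 38]);


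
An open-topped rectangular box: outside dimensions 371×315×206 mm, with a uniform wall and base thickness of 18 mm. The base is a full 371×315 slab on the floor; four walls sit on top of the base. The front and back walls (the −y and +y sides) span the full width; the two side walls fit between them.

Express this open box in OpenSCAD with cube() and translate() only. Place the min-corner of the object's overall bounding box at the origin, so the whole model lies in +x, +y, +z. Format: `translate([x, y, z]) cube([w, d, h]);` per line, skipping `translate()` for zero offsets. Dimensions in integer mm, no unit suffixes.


cube([371, 315, 18]);
translate([0, 0, 18]) cube([371, 18, 188]);
translate([0, 297, 18]) cube([371, 18, 188]);
translate([0, 18, 18]) cube([18, 279, 188]);
translate([353, 18, 18]) cube([18, 279, 188]);


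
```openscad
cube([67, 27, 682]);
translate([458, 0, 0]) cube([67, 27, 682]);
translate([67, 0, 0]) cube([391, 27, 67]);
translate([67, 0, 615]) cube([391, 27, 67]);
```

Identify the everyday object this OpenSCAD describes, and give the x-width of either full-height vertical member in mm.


A picture frame. The border width is 67 mm.

Four thin pieces enclosing a rectangular opening — a picture frame. The two full-height stiles are 682 mm tall; the top rail sits at z = 615 and is 67 mm tall, so the border above the opening is 682 − 615 = 67 mm, matching the stile x-width.


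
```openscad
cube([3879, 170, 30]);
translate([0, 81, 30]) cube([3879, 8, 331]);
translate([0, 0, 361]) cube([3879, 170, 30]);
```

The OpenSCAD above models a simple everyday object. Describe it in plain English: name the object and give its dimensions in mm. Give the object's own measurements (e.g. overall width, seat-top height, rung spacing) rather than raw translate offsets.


An I-beam lying along x, 3879 mm long. Overall section height 391 mm. Two flanges 170 mm wide (y) and 30 mm thick, one on the floor and one at the top; a web 8 mm thick runs between them, centred on the flange width.


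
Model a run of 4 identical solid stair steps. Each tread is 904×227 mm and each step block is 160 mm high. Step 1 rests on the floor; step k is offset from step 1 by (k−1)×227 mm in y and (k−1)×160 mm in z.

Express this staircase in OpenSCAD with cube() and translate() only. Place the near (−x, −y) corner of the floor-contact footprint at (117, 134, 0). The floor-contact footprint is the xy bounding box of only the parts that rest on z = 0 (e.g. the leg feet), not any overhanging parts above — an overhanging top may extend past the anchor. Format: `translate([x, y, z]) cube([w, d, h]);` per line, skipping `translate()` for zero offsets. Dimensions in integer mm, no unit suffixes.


translate([117, 134, 0]) cube([904, 227, 160]);
translate([117, 361, 160]) cube([904, 227, 160]);
translate([117, 588, 320]) cube([904, 227, 160]);
translate([117, 815, 480]) cube([904, 227, 160]);


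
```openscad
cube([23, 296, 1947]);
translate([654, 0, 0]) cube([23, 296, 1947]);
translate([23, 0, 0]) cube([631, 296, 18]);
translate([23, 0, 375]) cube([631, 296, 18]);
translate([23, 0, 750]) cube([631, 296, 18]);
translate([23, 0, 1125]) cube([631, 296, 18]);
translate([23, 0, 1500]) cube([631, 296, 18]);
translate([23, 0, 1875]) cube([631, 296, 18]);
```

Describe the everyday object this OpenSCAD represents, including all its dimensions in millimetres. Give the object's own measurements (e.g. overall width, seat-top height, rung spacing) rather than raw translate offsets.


An open bookshelf. Two side panels, each 23 mm thick, 296 mm deep and 1947 mm tall, stand 677 mm apart (outside-to-outside). Between them sit 6 shelves, each 18 mm thick and 296 mm deep, spanning the full gap between the sides. The bottom shelf rests on the floor (its underside at z = 0) and the clear gap between one shelf's top and the next shelf's underside is 357 mm.


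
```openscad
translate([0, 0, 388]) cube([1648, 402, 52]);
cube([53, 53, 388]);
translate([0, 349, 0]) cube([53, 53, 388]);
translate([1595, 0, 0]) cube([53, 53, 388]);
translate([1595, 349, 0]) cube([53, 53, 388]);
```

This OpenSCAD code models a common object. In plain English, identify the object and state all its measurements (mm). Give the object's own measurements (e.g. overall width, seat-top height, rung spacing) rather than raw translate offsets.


A long wooden bench with a 1648 mm (x) × 402 mm (y) seat, 52 mm thick, its top surface 440 mm above the floor. Four 53 mm square legs at the seat corners, flush with the edges, run from z = 0 to the seat underside.


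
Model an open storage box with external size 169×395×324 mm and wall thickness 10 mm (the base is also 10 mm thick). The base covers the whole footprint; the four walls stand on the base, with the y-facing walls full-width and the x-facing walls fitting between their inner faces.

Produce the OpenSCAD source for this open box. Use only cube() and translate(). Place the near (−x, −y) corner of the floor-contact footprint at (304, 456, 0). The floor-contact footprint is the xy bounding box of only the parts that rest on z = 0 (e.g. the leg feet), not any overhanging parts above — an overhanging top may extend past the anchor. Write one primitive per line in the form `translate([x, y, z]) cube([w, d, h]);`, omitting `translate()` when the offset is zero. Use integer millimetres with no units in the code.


translate([304, 456, 0]) cube([169, 395, 10]);
translate([304, 456, 10]) cube([169, 10, 314]);
translate([304, 841, 10]) cube([169, 10, 314]);
translate([304, 466, 10]) cube([10, 375, 314]);
translate([463, 466, 10]) cube([10, 375, 314]);


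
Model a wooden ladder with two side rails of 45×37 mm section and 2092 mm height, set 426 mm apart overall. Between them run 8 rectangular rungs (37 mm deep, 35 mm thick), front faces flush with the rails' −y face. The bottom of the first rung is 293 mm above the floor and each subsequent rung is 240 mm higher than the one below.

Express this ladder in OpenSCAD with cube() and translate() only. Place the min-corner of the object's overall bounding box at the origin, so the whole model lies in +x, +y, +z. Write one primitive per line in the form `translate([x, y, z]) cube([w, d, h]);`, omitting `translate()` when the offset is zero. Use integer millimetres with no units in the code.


cube([45, 37, 2092]);
translate([381, 0, 0]) cube([45, 37, 2092]);
translate([45, 0, 293]) cube([336, 37, 35]);
translate([45, 0, 533]) cube([336, 37, 35]);
translate([45, 0, 773]) cube([336, 37, 35]);
translate([45, 0, 1013]) cube([336, 37, 35]);
translate([45, 0, 1253]) cube([336, 37, 35]);
translate([45, 0, 1493]) cube([336, 37, 35]);
translate([45, 0, 1733]) cube([336, 37, 35]);
translate([45, 0, 1973]) cube([336, 37, 35]);


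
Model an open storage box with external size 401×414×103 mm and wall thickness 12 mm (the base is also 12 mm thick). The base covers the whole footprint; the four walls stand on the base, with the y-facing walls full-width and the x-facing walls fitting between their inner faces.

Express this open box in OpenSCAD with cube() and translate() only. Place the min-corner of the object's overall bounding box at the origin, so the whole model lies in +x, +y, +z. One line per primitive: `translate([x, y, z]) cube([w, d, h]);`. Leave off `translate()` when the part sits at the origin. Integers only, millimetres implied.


cube([401, 414, 12]);
translate([0, 0, 12]) cube([401, 12, 91]);
translate([0, 402, 12]) cube([401, 12, 91]);
translate([0, 12, 12]) cube([12, 390, 91]);
translate([389, 12, 12]) cube([12, 390, 91]);


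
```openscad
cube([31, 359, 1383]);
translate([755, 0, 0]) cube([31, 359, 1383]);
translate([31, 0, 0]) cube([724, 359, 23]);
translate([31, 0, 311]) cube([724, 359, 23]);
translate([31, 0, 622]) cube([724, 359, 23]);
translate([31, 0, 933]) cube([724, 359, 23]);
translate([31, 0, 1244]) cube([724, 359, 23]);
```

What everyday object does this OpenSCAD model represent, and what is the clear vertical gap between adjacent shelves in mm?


A bookshelf. The clear shelf gap is 288 mm.

Two tall side panels with 5 horizontal boards between them — a bookshelf. The first two shelf undersides are at z = 0 and z = 311; with shelf thickness 23, the clear gap is 311 − 0 − 23 = 288 mm.


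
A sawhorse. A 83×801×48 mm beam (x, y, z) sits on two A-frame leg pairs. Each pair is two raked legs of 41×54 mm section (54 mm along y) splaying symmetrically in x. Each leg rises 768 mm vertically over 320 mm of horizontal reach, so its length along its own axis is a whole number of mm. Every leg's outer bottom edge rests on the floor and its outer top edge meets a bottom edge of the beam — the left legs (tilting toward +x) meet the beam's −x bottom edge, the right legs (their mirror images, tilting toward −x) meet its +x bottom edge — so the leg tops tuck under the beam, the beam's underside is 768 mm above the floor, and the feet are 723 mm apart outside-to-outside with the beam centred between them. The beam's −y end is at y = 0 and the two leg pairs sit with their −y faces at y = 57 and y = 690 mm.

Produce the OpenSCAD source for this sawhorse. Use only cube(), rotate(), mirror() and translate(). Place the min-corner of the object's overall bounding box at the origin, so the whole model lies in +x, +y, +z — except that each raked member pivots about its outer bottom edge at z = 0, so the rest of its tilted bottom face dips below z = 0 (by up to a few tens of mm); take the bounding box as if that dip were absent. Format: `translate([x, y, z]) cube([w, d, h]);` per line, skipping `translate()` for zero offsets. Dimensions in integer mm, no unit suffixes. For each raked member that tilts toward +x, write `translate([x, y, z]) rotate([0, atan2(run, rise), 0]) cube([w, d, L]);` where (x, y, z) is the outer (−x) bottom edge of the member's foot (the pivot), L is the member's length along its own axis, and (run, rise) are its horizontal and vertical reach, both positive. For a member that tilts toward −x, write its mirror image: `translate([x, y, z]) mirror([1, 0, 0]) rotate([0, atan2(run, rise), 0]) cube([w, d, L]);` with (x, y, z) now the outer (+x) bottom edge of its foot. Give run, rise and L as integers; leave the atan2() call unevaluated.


translate([320, 0, 768]) cube([83, 801, 48]);
translate([0, 57, 0]) rotate([0, atan2(320, 768), 0]) cube([41, 54, 832]);
translate([723, 57, 0]) mirror([1, 0, 0]) rotate([0, atan2(320, 768), 0]) cube([41, 54, 832]);
translate([0, 690, 0]) rotate([0, atan2(320, 768), 0]) cube([41, 54, 832]);
translate([723, 690, 0]) mirror([1, 0, 0]) rotate([0, atan2(320, 768), 0]) cube([41, 54, 832]);


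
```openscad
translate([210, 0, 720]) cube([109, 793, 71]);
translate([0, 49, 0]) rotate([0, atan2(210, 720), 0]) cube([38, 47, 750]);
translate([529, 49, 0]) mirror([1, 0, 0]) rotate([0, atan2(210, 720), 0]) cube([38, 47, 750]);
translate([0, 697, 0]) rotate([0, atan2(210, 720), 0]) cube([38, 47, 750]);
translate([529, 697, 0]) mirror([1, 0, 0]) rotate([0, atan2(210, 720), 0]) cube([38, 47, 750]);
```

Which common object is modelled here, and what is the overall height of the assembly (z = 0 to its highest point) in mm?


A sawhorse. The overall height is 791 mm.

A beam across two mirrored pairs of raked legs — a sawhorse. The beam's underside is at z = 720 (matching the legs' vertical rise in atan2(210, 720)) and the beam is 71 mm tall, so its top is at 720 + 71 = 791 mm. The raked legs top out at the beam's underside, so that is the highest point.


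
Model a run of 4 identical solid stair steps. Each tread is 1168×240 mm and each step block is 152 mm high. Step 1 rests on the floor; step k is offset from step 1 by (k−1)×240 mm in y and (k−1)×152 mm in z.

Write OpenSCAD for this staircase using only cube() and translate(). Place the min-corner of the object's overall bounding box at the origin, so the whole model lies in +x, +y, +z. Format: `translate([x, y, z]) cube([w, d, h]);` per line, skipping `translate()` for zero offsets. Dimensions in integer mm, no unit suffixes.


cube([1168, 240, 152]);
translate([0, 240, 152]) cube([1168, 240, 152]);
translate([0, 480, 304]) cube([1168, 240, 152]);
translate([0, 720, 456]) cube([1168, 240, 152]);


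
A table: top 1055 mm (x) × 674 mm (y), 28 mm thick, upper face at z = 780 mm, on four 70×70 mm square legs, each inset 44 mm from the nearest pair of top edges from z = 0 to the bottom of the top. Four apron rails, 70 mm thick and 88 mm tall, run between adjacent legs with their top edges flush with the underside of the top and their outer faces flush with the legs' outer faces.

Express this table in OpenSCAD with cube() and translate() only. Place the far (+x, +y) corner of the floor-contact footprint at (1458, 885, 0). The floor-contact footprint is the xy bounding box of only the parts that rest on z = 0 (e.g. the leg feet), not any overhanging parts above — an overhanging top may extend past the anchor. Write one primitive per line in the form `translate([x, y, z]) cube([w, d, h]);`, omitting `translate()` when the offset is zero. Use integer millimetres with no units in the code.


translate([447, 255, 752]) cube([1055, 674, 28]);
translate([491, 299, 0]) cube([70, 70, 752]);
translate([1388, 299, 0]) cube([70, 70, 752]);
translate([491, 815, 0]) cube([70, 70, 752]);
translate([1388, 815, 0]) cube([70, 70, 752]);
translate([561, 299, 664]) cube([827, 70, 88]);
translate([561, 815, 664]) cube([827, 70, 88]);
translate([491, 369, 664]) cube([70, 446, 88]);
translate([1388, 369, 664]) cube([70, 446, 88]);


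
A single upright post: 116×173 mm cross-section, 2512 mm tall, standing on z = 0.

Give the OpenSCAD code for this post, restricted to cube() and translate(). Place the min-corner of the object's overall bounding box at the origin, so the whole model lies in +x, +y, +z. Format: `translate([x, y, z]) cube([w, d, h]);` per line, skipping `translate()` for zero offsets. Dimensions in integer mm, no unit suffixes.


cube([116, 173, 2512]);


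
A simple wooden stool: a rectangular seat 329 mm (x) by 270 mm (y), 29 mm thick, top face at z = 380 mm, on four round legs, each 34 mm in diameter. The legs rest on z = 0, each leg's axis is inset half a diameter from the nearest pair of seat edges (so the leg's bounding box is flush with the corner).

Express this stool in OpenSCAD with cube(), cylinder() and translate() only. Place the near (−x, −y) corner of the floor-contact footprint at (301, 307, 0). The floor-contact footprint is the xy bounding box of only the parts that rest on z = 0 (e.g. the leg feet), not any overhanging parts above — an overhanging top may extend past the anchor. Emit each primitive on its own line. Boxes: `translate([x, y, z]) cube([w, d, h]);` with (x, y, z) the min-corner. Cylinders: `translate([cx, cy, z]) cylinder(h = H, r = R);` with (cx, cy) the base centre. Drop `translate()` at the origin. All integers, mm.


// leg_h = 380 - 29 = 351
translate([301, 307, 351]) cube([329, 270, 29]);
translate([318, 324, 0]) cylinder(h = 351, r = 17);
translate([613, 324, 0]) cylinder(h = 351, r = 17);
translate([318, 560, 0]) cylinder(h = 351, r = 17);
translate([613, 560, 0]) cylinder(h = 351, r = 17);


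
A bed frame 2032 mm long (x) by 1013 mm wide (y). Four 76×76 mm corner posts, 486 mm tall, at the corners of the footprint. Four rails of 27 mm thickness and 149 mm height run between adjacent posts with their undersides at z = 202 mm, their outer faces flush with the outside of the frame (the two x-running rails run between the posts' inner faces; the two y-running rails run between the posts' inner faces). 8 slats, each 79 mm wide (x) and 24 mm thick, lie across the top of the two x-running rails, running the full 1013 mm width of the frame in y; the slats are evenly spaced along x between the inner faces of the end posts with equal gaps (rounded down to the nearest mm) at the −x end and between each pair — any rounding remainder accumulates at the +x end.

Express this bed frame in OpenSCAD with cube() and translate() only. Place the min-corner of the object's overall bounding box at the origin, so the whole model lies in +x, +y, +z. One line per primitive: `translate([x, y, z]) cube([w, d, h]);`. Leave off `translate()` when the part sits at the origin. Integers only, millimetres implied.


cube([76, 76, 486]);
translate([0, 937, 0]) cube([76, 76, 486]);
translate([1956, 0, 0]) cube([76, 76, 486]);
translate([1956, 937, 0]) cube([76, 76, 486]);
translate([76, 0, 202]) cube([1880, 27, 149]);
translate([76, 986, 202]) cube([1880, 27, 149]);
translate([0, 76, 202]) cube([27, 861, 149]);
translate([2005, 76, 202]) cube([27, 861, 149]);
translate([214, 0, 351]) cube([79, 1013, 24]);
translate([431, 0, 351]) cube([79, 1013, 24]);
translate([648, 0, 351]) cube([79, 1013, 24]);
translate([865, 0, 351]) cube([79, 1013, 24]);
translate([1082, 0, 351]) cube([79, 1013, 24]);
translate([1299, 0, 351]) cube([79, 1013, 24]);
translate([1516, 0, 351]) cube([79, 1013, 24]);
translate([1733, 0, 351]) cube([79, 1013, 24]);


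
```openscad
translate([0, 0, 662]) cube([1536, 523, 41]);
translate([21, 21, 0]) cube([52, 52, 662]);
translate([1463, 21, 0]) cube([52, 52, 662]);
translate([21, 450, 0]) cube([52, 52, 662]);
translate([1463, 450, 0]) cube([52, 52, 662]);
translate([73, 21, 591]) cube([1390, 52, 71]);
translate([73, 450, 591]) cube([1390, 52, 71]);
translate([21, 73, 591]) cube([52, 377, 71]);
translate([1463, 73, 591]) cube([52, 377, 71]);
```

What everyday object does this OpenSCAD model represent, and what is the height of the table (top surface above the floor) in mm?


A table. The table height is 703 mm.

A 1536×523×41 slab sits at z = 662 on four 52 mm square posts — a table. The top surface is at 662 + 41 = 703 mm.


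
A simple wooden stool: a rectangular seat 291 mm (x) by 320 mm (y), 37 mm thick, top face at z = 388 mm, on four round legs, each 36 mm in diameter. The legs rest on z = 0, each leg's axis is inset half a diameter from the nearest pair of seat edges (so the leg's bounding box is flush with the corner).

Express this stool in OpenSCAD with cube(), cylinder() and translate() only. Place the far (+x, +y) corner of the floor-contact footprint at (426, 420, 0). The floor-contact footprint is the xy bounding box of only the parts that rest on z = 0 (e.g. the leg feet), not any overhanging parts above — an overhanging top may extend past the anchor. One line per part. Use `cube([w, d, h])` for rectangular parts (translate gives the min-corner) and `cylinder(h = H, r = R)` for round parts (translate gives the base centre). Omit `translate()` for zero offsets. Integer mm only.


// leg_h = 388 - 37 = 351
translate([135, 100, 351]) cube([291, 320, 37]);
translate([153, 118, 0]) cylinder(h = 351, r = 18);
translate([408, 118, 0]) cylinder(h = 351, r = 18);
translate([153, 402, 0]) cylinder(h = 351, r = 18);
translate([408, 402, 0]) cylinder(h = 351, r = 18);


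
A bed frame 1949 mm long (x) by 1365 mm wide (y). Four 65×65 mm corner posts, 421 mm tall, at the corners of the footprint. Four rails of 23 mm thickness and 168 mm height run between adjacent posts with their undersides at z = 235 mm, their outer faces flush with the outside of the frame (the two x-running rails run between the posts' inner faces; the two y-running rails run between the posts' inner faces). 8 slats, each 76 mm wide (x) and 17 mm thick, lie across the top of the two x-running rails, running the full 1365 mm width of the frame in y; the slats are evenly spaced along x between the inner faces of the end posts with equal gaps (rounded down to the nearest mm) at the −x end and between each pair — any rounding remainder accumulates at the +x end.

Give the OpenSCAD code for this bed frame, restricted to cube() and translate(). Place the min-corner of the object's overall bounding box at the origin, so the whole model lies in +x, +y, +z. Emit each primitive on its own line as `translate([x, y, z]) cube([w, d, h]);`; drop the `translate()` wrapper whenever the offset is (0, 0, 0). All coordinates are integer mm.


cube([65, 65, 421]);
translate([0, 1300, 0]) cube([65, 65, 421]);
translate([1884, 0, 0]) cube([65, 65, 421]);
translate([1884, 1300, 0]) cube([65, 65, 421]);
translate([65, 0, 235]) cube([1819, 23, 168]);
translate([65, 1342, 235]) cube([1819, 23, 168]);
translate([0, 65, 235]) cube([23, 1235, 168]);
translate([1926, 65, 235]) cube([23, 1235, 168]);
translate([199, 0, 403]) cube([76, 1365, 17]);
translate([409, 0, 403]) cube([76, 1365, 17]);
translate([619, 0, 403]) cube([76, 1365, 17]);
translate([829, 0, 403]) cube([76, 1365, 17]);
translate([1039, 0, 403]) cube([76, 1365, 17]);
translate([1249, 0, 403]) cube([76, 1365, 17]);
translate([1459, 0, 403]) cube([76, 1365, 17]);
translate([1669, 0, 403]) cube([76, 1365, 17]);


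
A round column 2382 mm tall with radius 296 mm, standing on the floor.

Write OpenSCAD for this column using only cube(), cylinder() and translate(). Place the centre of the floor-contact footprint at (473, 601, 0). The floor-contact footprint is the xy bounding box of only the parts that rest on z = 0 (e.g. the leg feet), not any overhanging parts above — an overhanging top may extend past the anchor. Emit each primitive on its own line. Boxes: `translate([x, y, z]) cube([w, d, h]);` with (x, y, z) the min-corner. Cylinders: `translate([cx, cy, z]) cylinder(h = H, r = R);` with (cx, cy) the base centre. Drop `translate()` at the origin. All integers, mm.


translate([473, 601, 0]) cylinder(h = 2382, r = 296);


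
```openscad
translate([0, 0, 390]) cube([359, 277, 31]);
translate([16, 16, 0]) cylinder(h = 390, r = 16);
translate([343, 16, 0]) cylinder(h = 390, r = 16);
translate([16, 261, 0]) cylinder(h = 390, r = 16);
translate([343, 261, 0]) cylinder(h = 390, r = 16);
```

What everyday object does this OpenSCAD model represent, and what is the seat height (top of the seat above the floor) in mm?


A stool. The seat height is 421 mm.

A 359×277×31 slab at z = 390 on four corner cylinders — a stool. The seat top is 390 + 31 = 421 mm.
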